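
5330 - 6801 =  - 1471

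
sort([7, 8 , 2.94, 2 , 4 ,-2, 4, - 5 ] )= [ - 5, - 2, 2,2.94,  4, 4,7, 8]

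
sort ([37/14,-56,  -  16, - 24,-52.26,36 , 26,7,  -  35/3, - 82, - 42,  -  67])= [ - 82,-67, - 56, -52.26,-42, - 24,-16, - 35/3,  37/14,7,26, 36] 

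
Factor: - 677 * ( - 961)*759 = 3^1*11^1*23^1*31^2* 677^1 = 493803123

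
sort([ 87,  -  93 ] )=[- 93, 87 ] 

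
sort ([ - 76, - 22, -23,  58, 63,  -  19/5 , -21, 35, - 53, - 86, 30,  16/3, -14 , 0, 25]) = [ - 86, - 76,  -  53, - 23, - 22, - 21, - 14,- 19/5, 0, 16/3, 25,30,35,58,63]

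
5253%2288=677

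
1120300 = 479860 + 640440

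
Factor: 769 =769^1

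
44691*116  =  5184156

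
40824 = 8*5103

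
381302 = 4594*83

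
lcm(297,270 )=2970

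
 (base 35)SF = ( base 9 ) 1325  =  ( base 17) 379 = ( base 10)995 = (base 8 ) 1743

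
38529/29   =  1328 + 17/29 = 1328.59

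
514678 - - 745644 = 1260322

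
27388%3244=1436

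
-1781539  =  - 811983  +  -969556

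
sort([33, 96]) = [ 33, 96]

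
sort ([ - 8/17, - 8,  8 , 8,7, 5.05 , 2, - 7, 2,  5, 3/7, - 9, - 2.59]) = [ - 9,-8, - 7, - 2.59, - 8/17,  3/7, 2, 2, 5,5.05,7, 8, 8] 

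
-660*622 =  - 410520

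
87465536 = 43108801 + 44356735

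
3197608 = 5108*626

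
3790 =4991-1201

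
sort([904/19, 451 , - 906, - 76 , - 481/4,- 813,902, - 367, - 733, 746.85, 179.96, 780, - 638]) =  [ - 906,- 813,-733, - 638, -367, - 481/4, - 76,904/19,179.96, 451,746.85, 780, 902]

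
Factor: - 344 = -2^3*43^1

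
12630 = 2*6315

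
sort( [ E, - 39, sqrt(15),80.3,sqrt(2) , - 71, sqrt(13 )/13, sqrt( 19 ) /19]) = [ - 71,-39,sqrt(19 ) /19, sqrt(13)/13,sqrt(2), E,sqrt( 15), 80.3 ]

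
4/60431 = 4/60431 = 0.00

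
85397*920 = 78565240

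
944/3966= 472/1983 = 0.24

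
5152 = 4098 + 1054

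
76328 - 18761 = 57567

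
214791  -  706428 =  - 491637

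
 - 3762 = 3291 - 7053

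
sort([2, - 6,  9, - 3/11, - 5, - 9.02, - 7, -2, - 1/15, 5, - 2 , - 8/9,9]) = [ - 9.02,-7, - 6, - 5, - 2, - 2, - 8/9, - 3/11,- 1/15, 2,5, 9, 9]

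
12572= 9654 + 2918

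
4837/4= 1209 + 1/4 = 1209.25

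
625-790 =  - 165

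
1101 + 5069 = 6170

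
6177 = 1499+4678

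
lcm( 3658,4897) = 303614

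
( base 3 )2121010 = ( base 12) 1119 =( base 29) 278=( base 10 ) 1893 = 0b11101100101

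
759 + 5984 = 6743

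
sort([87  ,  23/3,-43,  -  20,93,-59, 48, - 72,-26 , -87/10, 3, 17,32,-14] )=[ - 72, - 59, - 43, - 26,-20,  -  14,-87/10, 3, 23/3  ,  17,  32,48 , 87 , 93]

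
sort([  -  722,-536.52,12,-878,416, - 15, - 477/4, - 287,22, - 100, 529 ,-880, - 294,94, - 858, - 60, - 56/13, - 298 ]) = [ - 880, - 878, - 858, - 722, -536.52, - 298, - 294, - 287,  -  477/4, -100 ,  -  60, - 15,-56/13,12,  22,94 , 416,529]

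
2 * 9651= 19302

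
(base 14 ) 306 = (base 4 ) 21102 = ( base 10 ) 594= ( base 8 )1122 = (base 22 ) 150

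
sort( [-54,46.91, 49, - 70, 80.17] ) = [  -  70, - 54,46.91, 49, 80.17 ] 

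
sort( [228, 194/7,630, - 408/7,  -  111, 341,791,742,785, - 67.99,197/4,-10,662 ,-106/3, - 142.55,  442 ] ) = [-142.55 , - 111,-67.99, - 408/7, - 106/3  , - 10 , 194/7,197/4,228,341,  442, 630,662,742,785,  791]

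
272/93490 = 136/46745 = 0.00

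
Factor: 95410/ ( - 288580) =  - 2^( - 1 )*7^1*  29^1*307^ (-1) = -203/614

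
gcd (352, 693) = 11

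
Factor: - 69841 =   -  211^1*331^1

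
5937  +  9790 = 15727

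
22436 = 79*284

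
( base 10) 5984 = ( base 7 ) 23306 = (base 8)13540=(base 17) 13C0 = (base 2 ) 1011101100000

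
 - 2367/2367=  -  1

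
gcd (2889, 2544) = 3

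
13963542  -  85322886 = - 71359344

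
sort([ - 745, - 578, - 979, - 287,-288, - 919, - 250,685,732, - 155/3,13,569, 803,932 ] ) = [ -979,-919, - 745,-578,-288,  -  287, - 250, - 155/3,13,569, 685, 732,803,932 ] 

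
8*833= 6664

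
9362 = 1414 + 7948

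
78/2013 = 26/671 = 0.04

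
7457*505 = 3765785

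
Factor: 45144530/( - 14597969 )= -2^1*5^1*83^1*109^1*499^1*14597969^ ( - 1)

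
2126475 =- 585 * ( - 3635)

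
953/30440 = 953/30440 = 0.03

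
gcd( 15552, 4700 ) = 4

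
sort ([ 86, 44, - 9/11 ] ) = [- 9/11, 44, 86] 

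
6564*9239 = 60644796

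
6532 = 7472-940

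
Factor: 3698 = 2^1*43^2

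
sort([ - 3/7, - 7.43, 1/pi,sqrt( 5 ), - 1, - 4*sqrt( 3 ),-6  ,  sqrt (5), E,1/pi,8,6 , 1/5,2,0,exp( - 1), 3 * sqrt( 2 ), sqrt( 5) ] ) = [ - 7.43 , - 4*sqrt( 3),  -  6, - 1 , -3/7,0 , 1/5, 1/pi,1/pi,exp( - 1 ), 2, sqrt( 5 ),sqrt( 5), sqrt( 5 ),E,3*sqrt( 2),6 , 8]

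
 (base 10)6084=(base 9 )8310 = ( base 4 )1133010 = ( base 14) 2308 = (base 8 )13704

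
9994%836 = 798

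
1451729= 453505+998224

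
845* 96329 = 81398005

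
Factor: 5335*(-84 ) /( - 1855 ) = 12804/53 = 2^2 *3^1*11^1*53^(-1 )*97^1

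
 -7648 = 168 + -7816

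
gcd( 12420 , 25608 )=12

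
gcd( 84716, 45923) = 1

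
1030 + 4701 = 5731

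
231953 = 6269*37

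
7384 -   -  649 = 8033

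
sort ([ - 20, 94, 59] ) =[ - 20, 59,94]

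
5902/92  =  2951/46 = 64.15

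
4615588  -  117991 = 4497597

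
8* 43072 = 344576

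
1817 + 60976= 62793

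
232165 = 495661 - 263496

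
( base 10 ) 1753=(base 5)24003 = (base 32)1mp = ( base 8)3331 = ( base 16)6d9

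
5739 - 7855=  - 2116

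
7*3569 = 24983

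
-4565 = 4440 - 9005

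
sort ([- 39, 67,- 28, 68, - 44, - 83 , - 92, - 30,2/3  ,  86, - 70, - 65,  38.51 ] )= [ - 92, - 83, -70, - 65, - 44, - 39, - 30 , - 28 , 2/3,  38.51 , 67, 68, 86]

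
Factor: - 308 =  - 2^2 * 7^1*11^1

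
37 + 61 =98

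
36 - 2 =34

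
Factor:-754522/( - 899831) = 2^1*29^1*13009^1*899831^(  -  1 )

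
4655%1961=733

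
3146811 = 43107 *73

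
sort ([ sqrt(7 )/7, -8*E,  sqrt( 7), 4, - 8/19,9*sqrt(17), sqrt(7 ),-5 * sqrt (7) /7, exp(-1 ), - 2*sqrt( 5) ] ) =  [ - 8*E, - 2*sqrt(5 ), - 5 * sqrt(7)/7,-8/19, exp( - 1 ), sqrt(7) /7, sqrt(7), sqrt(7),4,  9*sqrt( 17)]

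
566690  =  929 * 610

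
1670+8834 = 10504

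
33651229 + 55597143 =89248372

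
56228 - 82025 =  - 25797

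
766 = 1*766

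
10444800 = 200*52224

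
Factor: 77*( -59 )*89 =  - 7^1*11^1*59^1*89^1= - 404327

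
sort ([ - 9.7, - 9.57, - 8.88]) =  [ -9.7,-9.57 , - 8.88]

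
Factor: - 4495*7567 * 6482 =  - 220476576530 = - 2^1*5^1 * 7^2* 23^1*29^1*31^1 * 47^1 * 463^1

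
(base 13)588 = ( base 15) 43C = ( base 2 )1110111101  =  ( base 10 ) 957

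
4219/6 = 4219/6 = 703.17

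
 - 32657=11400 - 44057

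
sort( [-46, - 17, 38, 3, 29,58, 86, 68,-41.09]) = [ - 46,-41.09,-17,3,29, 38, 58, 68,86 ] 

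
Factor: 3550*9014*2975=95199107500=2^2  *  5^4*7^1* 17^1* 71^1*4507^1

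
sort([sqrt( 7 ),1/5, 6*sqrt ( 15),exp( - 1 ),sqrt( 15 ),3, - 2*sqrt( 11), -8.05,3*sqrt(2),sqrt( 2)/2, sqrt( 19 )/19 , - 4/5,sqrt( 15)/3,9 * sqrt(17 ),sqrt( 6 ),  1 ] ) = [ - 8.05, - 2*sqrt (11 ),  -  4/5, 1/5,sqrt( 19 ) /19, exp(-1 ),sqrt(2 )/2,1,sqrt( 15) /3,sqrt( 6),sqrt(7 ),  3,sqrt (15),3*sqrt( 2) , 6 * sqrt(15 ), 9*sqrt( 17) ]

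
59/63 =59/63 =0.94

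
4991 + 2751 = 7742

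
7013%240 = 53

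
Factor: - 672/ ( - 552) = 28/23 = 2^2* 7^1*23^(  -  1)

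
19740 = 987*20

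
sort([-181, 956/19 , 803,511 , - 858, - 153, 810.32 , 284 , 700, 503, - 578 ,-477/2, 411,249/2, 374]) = [ - 858 , - 578,  -  477/2,- 181 , - 153, 956/19,249/2, 284, 374, 411, 503,  511 , 700, 803,810.32]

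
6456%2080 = 216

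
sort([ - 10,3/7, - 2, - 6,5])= [ - 10, - 6,-2, 3/7, 5]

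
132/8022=22/1337  =  0.02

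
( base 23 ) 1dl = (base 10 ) 849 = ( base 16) 351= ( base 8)1521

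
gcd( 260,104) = 52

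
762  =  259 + 503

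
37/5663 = 37/5663 = 0.01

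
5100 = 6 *850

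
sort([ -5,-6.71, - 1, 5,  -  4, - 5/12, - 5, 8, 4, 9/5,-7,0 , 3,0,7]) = [ - 7, - 6.71, - 5, - 5,  -  4,-1,-5/12,0,0,  9/5, 3,4,5,7,8]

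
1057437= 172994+884443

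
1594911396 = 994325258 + 600586138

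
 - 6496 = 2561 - 9057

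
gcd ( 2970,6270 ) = 330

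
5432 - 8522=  - 3090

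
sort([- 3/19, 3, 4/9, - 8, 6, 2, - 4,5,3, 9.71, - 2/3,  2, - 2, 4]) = [ - 8, - 4, - 2 , - 2/3, - 3/19 , 4/9, 2,  2,  3, 3,4, 5 , 6, 9.71] 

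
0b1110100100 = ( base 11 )778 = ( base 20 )26c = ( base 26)19m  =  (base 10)932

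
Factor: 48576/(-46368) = -22/21 = -  2^1*3^(-1 )*7^(-1)*11^1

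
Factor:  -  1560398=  - 2^1*7^1*227^1*491^1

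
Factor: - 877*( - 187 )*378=2^1*3^3*7^1*11^1*17^1 *877^1 = 61991622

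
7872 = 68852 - 60980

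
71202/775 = 91 + 677/775 = 91.87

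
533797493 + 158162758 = 691960251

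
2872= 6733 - 3861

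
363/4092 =11/124 = 0.09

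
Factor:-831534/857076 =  - 293/302= - 2^( -1)*151^( - 1)* 293^1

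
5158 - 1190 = 3968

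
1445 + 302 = 1747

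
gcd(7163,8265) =551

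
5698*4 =22792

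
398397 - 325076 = 73321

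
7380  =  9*820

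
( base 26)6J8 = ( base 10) 4558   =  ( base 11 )3474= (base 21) a71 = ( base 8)10716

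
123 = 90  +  33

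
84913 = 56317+28596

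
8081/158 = 51  +  23/158 = 51.15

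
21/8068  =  21/8068 = 0.00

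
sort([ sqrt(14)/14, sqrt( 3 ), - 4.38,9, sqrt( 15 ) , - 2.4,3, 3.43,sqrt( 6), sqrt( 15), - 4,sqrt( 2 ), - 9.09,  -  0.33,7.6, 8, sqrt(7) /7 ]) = [-9.09, - 4.38,-4, - 2.4, - 0.33  ,  sqrt (14)/14,sqrt(7)/7,  sqrt(2),sqrt(3),  sqrt(6) , 3,  3.43,sqrt(15),  sqrt(15 ),7.6,8, 9]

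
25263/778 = 25263/778  =  32.47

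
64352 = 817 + 63535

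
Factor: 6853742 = 2^1*7^1*489553^1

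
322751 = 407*793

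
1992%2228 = 1992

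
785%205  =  170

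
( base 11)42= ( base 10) 46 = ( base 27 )1J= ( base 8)56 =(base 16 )2E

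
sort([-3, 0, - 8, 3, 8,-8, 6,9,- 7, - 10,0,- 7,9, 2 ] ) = [ - 10,-8, - 8 ,-7, - 7,-3, 0,0,2,3,  6,8, 9,9] 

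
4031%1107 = 710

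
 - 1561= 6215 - 7776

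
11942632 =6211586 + 5731046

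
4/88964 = 1/22241 = 0.00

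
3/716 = 3/716 =0.00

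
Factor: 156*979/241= 152724/241 = 2^2*3^1*11^1 * 13^1*89^1*241^ ( - 1)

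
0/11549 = 0 = 0.00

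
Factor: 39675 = 3^1 *5^2*23^2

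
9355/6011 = 9355/6011  =  1.56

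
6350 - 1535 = 4815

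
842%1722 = 842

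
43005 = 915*47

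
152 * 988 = 150176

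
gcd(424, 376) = 8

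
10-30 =-20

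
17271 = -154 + 17425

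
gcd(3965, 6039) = 61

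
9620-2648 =6972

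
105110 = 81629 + 23481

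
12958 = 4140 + 8818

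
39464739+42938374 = 82403113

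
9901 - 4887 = 5014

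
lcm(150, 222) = 5550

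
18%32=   18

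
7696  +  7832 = 15528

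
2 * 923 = 1846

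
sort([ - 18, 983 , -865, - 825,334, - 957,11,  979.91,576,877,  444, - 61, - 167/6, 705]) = [- 957,-865,-825, - 61,-167/6, - 18, 11 , 334,444 , 576,705,877, 979.91 , 983]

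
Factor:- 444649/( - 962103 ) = 3^( - 1)*19^( - 1)* 16879^(-1 )*444649^1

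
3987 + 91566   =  95553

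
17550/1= 17550 = 17550.00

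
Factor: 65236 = 2^2*47^1*347^1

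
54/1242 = 1/23  =  0.04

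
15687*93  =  1458891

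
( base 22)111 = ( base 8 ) 773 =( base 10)507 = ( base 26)jd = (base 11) 421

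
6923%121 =26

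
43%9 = 7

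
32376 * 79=2557704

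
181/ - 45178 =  - 181/45178 = -0.00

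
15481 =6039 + 9442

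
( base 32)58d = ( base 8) 12415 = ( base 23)A47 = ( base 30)5TJ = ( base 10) 5389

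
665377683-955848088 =-290470405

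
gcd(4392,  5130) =18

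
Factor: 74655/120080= 189/304 = 2^(  -  4 )*3^3*7^1*19^( -1 ) 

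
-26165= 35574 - 61739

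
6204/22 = 282 = 282.00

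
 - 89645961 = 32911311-122557272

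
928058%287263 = 66269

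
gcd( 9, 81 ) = 9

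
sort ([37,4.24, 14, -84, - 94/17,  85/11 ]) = [ - 84,-94/17, 4.24,85/11, 14, 37]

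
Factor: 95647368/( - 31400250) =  - 2^2*5^(-3) * 7^( - 1)*19^1*37^1*5669^1*5981^ ( - 1)=-15941228/5233375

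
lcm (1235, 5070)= 96330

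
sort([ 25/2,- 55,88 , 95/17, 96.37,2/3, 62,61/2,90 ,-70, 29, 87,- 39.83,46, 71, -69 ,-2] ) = [ - 70 , - 69,  -  55,  -  39.83, - 2, 2/3,95/17,25/2,29,61/2, 46, 62,71, 87, 88,90,96.37 ] 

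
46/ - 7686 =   -  1+3820/3843 = -0.01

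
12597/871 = 969/67  =  14.46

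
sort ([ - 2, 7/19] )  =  [ - 2,7/19] 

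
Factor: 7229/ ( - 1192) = -2^( - 3) * 149^( - 1) * 7229^1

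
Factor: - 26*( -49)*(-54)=-68796= - 2^2*3^3*7^2*13^1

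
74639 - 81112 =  - 6473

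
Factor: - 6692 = -2^2*7^1*239^1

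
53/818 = 53/818 =0.06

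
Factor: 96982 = 2^1*48491^1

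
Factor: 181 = 181^1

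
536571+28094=564665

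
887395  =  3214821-2327426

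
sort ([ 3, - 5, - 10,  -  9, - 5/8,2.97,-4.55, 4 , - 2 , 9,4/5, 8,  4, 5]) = [ - 10, - 9, - 5, - 4.55, -2,  -  5/8 , 4/5, 2.97,  3 , 4, 4, 5, 8, 9]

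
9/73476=1/8164 =0.00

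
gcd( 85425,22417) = 1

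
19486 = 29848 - 10362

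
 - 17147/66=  - 17147/66 = - 259.80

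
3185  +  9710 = 12895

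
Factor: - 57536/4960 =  - 58/5 = - 2^1*5^(-1 )*29^1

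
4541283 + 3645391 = 8186674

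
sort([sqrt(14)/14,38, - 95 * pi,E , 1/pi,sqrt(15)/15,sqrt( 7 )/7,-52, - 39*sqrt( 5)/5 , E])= [ - 95*pi ,- 52 , - 39*sqrt(5 )/5,sqrt ( 15 )/15, sqrt (14)/14,1/pi,sqrt(7 )/7,E,E, 38]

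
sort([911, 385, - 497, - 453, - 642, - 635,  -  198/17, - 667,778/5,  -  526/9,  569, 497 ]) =[ - 667 , - 642,  -  635,  -  497,-453,-526/9, - 198/17, 778/5,385,497, 569 , 911] 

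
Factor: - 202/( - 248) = 101/124 =2^(-2)*31^( - 1)*101^1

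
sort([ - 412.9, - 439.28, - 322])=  [ - 439.28, - 412.9 , - 322 ] 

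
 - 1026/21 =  - 49 + 1/7 = - 48.86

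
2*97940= 195880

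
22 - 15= 7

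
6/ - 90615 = -2/30205= - 0.00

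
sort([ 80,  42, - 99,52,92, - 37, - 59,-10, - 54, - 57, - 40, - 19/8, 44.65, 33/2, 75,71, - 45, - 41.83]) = [  -  99, - 59, - 57, - 54,- 45, - 41.83, - 40, - 37  , - 10, - 19/8, 33/2,42,  44.65, 52,  71,75, 80 , 92 ]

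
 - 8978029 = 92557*( - 97 )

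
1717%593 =531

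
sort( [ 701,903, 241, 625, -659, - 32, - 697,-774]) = [ - 774, - 697, - 659, - 32,  241,625,701, 903]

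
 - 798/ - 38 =21/1 =21.00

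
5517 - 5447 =70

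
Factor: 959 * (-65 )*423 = -3^2*5^1*7^1*13^1*47^1*137^1=-  26367705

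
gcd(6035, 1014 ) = 1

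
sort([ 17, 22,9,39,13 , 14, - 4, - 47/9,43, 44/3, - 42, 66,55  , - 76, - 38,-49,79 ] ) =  [  -  76, - 49,-42, - 38 ,-47/9, - 4,9,13,14,  44/3,17, 22, 39,43,55,66,79]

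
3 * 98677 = 296031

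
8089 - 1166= 6923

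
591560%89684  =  53456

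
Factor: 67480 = 2^3*  5^1*7^1 * 241^1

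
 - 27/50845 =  - 1 + 50818/50845 = - 0.00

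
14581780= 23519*620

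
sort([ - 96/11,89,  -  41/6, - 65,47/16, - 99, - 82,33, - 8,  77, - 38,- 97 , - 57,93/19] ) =[ - 99  , - 97,-82, - 65,-57, - 38,-96/11, - 8, - 41/6,47/16,93/19, 33,77 , 89 ] 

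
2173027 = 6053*359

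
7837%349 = 159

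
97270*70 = 6808900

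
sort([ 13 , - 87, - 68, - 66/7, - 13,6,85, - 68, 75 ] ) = [ - 87 , - 68, - 68, - 13,-66/7,6, 13,  75, 85 ] 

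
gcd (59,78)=1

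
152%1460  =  152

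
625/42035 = 125/8407 = 0.01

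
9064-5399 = 3665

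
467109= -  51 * ( - 9159)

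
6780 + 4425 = 11205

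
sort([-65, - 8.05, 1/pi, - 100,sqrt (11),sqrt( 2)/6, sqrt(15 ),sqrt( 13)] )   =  [ - 100, - 65, - 8.05,sqrt(2)/6,1/pi,sqrt(11),sqrt ( 13 ),sqrt( 15)] 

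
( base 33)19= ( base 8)52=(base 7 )60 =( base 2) 101010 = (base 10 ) 42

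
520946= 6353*82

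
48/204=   4/17 = 0.24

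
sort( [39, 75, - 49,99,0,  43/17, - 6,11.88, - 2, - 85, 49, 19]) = [-85, - 49, -6, - 2,0, 43/17,11.88 , 19, 39, 49 , 75,99]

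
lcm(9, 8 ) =72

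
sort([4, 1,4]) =[1, 4,4] 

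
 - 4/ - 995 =4/995 = 0.00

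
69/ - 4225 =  - 1 + 4156/4225 =- 0.02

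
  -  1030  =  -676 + -354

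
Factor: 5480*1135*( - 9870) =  - 61389426000  =  -  2^4*3^1*5^3*7^1*47^1*137^1*227^1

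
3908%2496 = 1412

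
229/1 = 229 = 229.00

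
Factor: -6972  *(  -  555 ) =2^2*3^2  *5^1*7^1*37^1 *83^1 = 3869460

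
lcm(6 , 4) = 12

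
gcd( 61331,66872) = 1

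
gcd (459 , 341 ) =1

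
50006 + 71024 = 121030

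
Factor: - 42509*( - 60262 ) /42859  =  2561677358/42859 = 2^1*29^1*1039^1*42509^1*42859^(-1)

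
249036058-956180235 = -707144177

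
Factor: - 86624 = -2^5*2707^1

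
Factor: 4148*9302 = 2^3*17^1*61^1*4651^1 = 38584696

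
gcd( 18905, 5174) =199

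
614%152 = 6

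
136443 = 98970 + 37473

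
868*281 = 243908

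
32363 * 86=2783218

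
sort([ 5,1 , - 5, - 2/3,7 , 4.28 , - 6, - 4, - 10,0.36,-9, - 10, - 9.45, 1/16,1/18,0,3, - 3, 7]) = [ - 10, - 10,  -  9.45, - 9, - 6, - 5, - 4, - 3, - 2/3,0,1/18,1/16,0.36,1,3,4.28, 5,  7  ,  7 ]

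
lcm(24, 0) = 0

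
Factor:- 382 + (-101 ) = -483 = -3^1*7^1*23^1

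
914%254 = 152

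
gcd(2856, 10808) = 56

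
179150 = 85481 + 93669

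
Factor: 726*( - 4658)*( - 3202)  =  10828229016  =  2^3*3^1*11^2*17^1*137^1*1601^1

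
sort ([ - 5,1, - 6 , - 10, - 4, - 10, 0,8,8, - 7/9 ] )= [ - 10 , - 10 , - 6, - 5, - 4, - 7/9,0,1, 8,8] 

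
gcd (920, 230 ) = 230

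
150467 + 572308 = 722775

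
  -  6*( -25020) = 150120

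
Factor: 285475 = 5^2*19^1*601^1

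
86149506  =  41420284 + 44729222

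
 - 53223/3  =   - 17741 = -17741.00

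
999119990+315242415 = 1314362405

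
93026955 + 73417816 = 166444771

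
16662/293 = 56 + 254/293 = 56.87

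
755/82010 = 151/16402 = 0.01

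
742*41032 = 30445744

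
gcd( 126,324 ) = 18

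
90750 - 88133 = 2617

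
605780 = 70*8654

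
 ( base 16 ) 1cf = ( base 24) J7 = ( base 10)463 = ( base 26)HL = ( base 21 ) 111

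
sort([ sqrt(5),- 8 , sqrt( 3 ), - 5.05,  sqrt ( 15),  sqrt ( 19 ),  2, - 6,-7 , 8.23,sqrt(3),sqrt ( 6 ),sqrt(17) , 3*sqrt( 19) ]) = [ - 8, - 7, - 6, - 5.05,sqrt ( 3), sqrt ( 3),2,sqrt ( 5),sqrt( 6), sqrt( 15), sqrt( 17) , sqrt ( 19 ) , 8.23, 3*sqrt(19 ) ] 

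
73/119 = 73/119 = 0.61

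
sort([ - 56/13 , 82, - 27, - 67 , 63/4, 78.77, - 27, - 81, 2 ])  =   [-81, - 67, - 27,  -  27, - 56/13, 2 , 63/4, 78.77, 82 ]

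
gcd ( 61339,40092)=1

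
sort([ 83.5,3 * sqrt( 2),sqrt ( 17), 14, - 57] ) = [ - 57,sqrt(17 ),3 * sqrt( 2 ),14,83.5]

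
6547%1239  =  352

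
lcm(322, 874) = 6118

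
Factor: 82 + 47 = 129  =  3^1*43^1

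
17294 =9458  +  7836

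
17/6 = 17/6 =2.83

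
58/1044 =1/18 = 0.06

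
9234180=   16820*549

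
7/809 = 7/809 = 0.01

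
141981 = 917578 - 775597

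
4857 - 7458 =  - 2601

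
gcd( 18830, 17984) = 2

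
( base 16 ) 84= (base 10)132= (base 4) 2010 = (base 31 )48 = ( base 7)246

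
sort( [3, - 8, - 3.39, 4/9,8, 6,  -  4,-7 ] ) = [ - 8, - 7,-4, - 3.39, 4/9 , 3,  6, 8 ]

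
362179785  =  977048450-614868665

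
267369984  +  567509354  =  834879338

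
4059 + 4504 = 8563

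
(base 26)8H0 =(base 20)ECA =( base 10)5850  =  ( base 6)43030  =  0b1011011011010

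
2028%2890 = 2028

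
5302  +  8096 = 13398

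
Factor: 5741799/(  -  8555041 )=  - 3^1 * 7^1*11^( - 1 )*79^1*3461^1*777731^(-1)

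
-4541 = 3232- 7773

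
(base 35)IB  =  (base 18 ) 1hb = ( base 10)641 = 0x281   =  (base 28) mp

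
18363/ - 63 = -6121/21 = - 291.48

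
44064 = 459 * 96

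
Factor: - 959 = -7^1 * 137^1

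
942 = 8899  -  7957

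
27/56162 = 27/56162 = 0.00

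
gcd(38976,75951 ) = 87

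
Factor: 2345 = 5^1*7^1*67^1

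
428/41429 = 428/41429 = 0.01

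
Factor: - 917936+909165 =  - 8771 = -7^2*179^1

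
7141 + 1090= 8231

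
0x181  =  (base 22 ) HB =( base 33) bm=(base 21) I7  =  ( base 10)385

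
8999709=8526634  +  473075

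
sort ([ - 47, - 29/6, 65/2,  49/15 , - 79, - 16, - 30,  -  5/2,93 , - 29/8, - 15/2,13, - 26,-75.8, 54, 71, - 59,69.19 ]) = [ - 79, - 75.8, - 59, - 47,-30, - 26, - 16, - 15/2, - 29/6, - 29/8, - 5/2,  49/15, 13, 65/2, 54,69.19,71 , 93]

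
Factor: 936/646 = 468/323 = 2^2*3^2*13^1*17^( - 1 )*19^ (-1)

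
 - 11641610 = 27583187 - 39224797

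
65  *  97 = 6305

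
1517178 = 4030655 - 2513477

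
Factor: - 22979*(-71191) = 11^1*2089^1*71191^1 = 1635897989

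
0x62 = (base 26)3k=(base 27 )3H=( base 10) 98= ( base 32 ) 32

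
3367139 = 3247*1037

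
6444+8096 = 14540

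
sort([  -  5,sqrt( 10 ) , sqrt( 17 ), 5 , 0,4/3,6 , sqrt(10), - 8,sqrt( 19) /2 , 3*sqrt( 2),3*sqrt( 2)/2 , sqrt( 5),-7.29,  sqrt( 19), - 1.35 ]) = [-8,- 7.29, - 5 , - 1.35,0,4/3, 3* sqrt( 2 ) /2 , sqrt(19)/2,sqrt(5), sqrt( 10), sqrt(10 ),sqrt( 17) , 3 * sqrt (2), sqrt(19), 5,6]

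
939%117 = 3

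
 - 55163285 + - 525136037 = -580299322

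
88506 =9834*9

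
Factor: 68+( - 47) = 3^1*7^1  =  21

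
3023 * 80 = 241840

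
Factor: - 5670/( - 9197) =2^1*3^4*5^1*7^1*17^ ( - 1) * 541^( - 1)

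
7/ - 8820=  - 1+1259/1260 = - 0.00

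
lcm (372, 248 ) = 744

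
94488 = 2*47244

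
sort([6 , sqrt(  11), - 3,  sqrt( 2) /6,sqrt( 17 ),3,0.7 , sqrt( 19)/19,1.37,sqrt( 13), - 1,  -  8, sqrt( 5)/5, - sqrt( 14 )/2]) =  [- 8, - 3, - sqrt (14)/2, - 1,sqrt ( 19 )/19,sqrt(2 )/6,sqrt( 5)/5,0.7,  1.37, 3, sqrt (11),sqrt ( 13), sqrt( 17),6]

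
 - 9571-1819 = - 11390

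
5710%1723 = 541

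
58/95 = 58/95 = 0.61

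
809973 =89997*9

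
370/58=185/29 = 6.38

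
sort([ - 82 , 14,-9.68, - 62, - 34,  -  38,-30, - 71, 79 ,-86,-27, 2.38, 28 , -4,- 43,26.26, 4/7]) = [ - 86, -82, - 71,-62,-43,  -  38,  -  34,-30, -27,-9.68,-4,4/7, 2.38, 14, 26.26 , 28,79 ] 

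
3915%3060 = 855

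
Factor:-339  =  - 3^1*113^1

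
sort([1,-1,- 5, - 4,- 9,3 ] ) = [-9, - 5 ,-4, - 1, 1,3]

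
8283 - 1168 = 7115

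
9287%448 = 327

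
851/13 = 65+6/13 = 65.46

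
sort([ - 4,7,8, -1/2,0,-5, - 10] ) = [ - 10, - 5, - 4, - 1/2,0,7,8]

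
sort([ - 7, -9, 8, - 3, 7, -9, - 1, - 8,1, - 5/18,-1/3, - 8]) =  [ - 9,-9 , - 8,-8, - 7,-3,-1, - 1/3,- 5/18, 1,7, 8 ]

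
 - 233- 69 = - 302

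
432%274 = 158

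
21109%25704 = 21109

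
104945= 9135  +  95810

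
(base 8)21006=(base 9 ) 12847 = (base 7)34252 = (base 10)8710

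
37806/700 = 18903/350 = 54.01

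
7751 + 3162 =10913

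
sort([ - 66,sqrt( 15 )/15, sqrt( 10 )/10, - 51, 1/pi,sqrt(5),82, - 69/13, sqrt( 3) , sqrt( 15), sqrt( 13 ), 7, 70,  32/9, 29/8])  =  [ - 66, - 51, - 69/13, sqrt( 15)/15, sqrt( 10)/10 , 1/pi, sqrt( 3 ), sqrt( 5 ), 32/9,sqrt( 13),29/8,sqrt( 15 ), 7 , 70,  82]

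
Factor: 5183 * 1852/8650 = 2^1 * 5^(  -  2 )*71^1*73^1 * 173^( - 1 )*463^1 = 4799458/4325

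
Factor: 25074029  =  25074029^1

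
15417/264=58 + 35/88 = 58.40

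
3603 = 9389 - 5786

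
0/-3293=0/1 = -0.00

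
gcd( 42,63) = 21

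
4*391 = 1564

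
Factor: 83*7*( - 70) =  - 2^1*5^1*7^2*83^1 = -  40670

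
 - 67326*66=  - 4443516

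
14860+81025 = 95885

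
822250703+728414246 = 1550664949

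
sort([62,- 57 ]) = [-57,62] 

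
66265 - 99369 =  - 33104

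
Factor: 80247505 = 5^1*13^1*1234577^1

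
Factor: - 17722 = - 2^1*8861^1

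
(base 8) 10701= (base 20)b75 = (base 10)4545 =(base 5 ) 121140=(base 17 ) FC6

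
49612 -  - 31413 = 81025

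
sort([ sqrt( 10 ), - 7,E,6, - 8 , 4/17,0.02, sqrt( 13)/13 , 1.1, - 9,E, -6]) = [-9,- 8, - 7,-6,0.02, 4/17, sqrt(13)/13, 1.1,E,E,sqrt( 10), 6 ]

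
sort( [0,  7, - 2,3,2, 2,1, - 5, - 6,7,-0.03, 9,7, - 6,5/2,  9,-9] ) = [ - 9, - 6, - 6,-5, - 2, - 0.03, 0, 1, 2, 2,  5/2,  3, 7,  7,  7, 9, 9]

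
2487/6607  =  2487/6607 = 0.38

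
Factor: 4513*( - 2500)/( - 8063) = 11282500/8063 = 2^2*5^4*11^( - 1)*733^(-1 )*4513^1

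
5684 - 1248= 4436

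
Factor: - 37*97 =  - 3589 = -37^1*97^1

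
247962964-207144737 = 40818227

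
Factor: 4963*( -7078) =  - 2^1*7^1*709^1 * 3539^1 = - 35128114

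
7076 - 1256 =5820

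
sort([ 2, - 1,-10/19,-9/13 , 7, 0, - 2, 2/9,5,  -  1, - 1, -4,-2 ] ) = [- 4,  -  2,-2, - 1, - 1, -1, - 9/13 , - 10/19, 0,  2/9, 2, 5,7]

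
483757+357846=841603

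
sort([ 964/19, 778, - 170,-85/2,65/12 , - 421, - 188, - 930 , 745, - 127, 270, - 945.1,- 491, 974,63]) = [ - 945.1 ,- 930 , - 491, - 421, - 188, - 170,- 127, - 85/2,65/12, 964/19,63,270,745,778,974 ]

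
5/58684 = 5/58684  =  0.00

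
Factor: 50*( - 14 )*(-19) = 2^2 * 5^2*7^1*19^1 =13300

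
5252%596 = 484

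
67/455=67/455 = 0.15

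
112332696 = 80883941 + 31448755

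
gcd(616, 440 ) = 88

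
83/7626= 83/7626=0.01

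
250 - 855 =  - 605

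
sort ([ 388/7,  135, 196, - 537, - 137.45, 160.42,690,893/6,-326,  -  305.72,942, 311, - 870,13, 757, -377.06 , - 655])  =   [ - 870 ,-655, - 537, - 377.06,  -  326,-305.72, - 137.45, 13 , 388/7, 135 , 893/6, 160.42, 196, 311, 690,757 , 942]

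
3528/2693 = 3528/2693= 1.31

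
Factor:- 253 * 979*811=- 200874157 = - 11^2 * 23^1 * 89^1*811^1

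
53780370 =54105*994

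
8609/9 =8609/9= 956.56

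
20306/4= 10153/2=5076.50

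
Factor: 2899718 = 2^1 *97^1*14947^1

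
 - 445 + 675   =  230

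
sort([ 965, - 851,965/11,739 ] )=[ - 851,965/11,739, 965]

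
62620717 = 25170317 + 37450400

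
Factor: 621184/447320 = 2^4*5^(  -  1)* 23^1*53^ ( - 1 ) = 368/265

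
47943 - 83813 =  - 35870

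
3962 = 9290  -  5328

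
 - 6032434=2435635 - 8468069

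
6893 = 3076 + 3817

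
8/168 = 1/21 = 0.05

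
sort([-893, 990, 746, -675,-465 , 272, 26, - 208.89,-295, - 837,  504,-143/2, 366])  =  [ - 893 ,-837, - 675, - 465, - 295, - 208.89,-143/2, 26, 272,366, 504, 746,990 ]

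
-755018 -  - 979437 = 224419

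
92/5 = 18 + 2/5=18.40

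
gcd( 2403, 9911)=1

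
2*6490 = 12980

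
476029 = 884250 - 408221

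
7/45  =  7/45 = 0.16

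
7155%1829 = 1668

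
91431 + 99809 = 191240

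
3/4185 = 1/1395  =  0.00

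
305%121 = 63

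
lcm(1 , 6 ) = 6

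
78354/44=39177/22 = 1780.77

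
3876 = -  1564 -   -  5440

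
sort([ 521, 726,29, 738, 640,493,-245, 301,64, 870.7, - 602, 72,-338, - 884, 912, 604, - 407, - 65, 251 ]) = [ - 884, - 602,-407,- 338,-245, - 65,  29, 64, 72, 251, 301, 493,  521, 604, 640, 726,738,870.7, 912]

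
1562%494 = 80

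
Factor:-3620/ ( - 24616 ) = 5/34 =2^( - 1)* 5^1*17^( - 1) 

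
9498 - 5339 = 4159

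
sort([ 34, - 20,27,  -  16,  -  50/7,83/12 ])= [ - 20, - 16, - 50/7,83/12, 27,  34 ] 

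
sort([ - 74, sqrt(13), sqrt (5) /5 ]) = [  -  74, sqrt (5 )/5, sqrt(13)]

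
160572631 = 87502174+73070457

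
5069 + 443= 5512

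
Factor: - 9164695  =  -5^1 * 23^1*79693^1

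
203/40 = 203/40 = 5.08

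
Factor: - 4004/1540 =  - 5^( - 1)*13^1 =- 13/5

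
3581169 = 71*50439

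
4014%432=126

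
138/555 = 46/185 = 0.25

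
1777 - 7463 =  - 5686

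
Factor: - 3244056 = -2^3*3^1*29^1*59^1*79^1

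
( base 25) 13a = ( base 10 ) 710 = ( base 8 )1306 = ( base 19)1i7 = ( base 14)38a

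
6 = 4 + 2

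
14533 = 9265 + 5268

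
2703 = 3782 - 1079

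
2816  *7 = 19712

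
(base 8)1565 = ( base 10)885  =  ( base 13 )531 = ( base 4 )31311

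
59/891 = 59/891=0.07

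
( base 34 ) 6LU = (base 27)aec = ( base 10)7680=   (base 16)1e00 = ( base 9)11473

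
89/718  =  89/718 = 0.12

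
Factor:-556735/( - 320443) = 5^1*137^( - 1 )*2339^(  -  1 )*111347^1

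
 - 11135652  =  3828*(-2909)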